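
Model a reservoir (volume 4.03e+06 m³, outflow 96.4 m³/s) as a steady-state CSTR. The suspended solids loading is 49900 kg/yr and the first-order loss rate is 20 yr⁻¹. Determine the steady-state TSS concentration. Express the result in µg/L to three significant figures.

Outflow Q = 96.4 m³/s × 3.156e+07 s/yr = 3.042e+09 m³/yr.
Steady-state CSTR mass balance: W = Q·C + k·V·C, so C = W/(Q + kV).
Q + kV = 3.042e+09 + 20·4.03e+06 = 3.123e+09 m³/yr.
C = 49900/3.123e+09 = 1.598e-05 kg/m³ = 0.01598 mg/L = 15.98 µg/L.

16.0 µg/L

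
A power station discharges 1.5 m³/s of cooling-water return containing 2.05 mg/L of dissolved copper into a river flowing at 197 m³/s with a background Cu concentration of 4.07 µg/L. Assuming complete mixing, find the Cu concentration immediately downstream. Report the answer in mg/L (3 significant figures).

4.07 µg/L = 0.00407 mg/L.
Flow-weighted mixing gives C = (1.5·2.05 + 197·0.00407) / (1.5 + 197) = 3.877/198.5 = 0.01953 mg/L.

0.0195 mg/L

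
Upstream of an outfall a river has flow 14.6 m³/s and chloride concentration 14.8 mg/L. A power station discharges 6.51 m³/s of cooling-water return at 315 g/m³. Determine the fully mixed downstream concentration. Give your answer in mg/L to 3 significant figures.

107 mg/L

Flow-weighted mixing gives C = (6.51·315 + 14.6·14.8) / (6.51 + 14.6) = 2267/21.11 = 107.4 mg/L.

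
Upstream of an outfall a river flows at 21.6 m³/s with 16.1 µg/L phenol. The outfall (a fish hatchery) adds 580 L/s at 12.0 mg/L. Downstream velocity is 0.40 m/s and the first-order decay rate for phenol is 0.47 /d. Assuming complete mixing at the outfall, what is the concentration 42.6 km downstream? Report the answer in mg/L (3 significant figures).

580 L/s = 0.58 m³/s.
16.1 µg/L = 0.0161 mg/L.
After complete mixing, C₀ = (0.58·12 + 21.6·0.0161) / 22.18 = 0.3295 mg/L.
Travel time t = 4.26e+04 m / 0.40 m/s = 1.065e+05 s = 1.233 d.
C = 0.3295·exp(−0.47·1.233) = 0.3295·0.5603 = 0.1846 mg/L.

0.185 mg/L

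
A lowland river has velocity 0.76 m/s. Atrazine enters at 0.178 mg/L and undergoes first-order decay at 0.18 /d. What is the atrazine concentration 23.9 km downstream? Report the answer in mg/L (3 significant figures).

Travel time t = 23.9 km / 0.76 m/s = 2.39e+04/0.76 = 3.145e+04 s = 0.364 d.
First-order decay: C = 0.178·exp(−0.18·0.364) = 0.178·0.9366 = 0.1667 mg/L.

0.167 mg/L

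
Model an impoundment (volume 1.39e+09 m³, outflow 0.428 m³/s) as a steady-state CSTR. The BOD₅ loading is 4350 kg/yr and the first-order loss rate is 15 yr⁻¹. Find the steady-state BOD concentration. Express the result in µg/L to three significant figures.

Outflow Q = 0.428 m³/s × 3.156e+07 s/yr = 1.351e+07 m³/yr.
Steady-state CSTR mass balance: W = Q·C + k·V·C, so C = W/(Q + kV).
Q + kV = 1.351e+07 + 15·1.39e+09 = 2.086e+10 m³/yr.
C = 4350/2.086e+10 = 2.085e-07 kg/m³ = 0.0002085 mg/L = 0.2085 µg/L.

0.208 µg/L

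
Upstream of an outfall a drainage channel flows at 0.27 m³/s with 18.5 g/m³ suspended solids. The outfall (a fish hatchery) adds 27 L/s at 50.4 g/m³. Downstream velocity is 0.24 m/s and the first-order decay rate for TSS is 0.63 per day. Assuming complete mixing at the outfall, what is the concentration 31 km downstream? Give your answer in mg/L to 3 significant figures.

8.34 mg/L

27 L/s = 0.027 m³/s.
After complete mixing, C₀ = (0.027·50.4 + 0.27·18.5) / 0.297 = 21.4 mg/L.
Travel time t = 3.1e+04 m / 0.24 m/s = 1.292e+05 s = 1.495 d.
C = 21.4·exp(−0.63·1.495) = 21.4·0.3899 = 8.344 mg/L.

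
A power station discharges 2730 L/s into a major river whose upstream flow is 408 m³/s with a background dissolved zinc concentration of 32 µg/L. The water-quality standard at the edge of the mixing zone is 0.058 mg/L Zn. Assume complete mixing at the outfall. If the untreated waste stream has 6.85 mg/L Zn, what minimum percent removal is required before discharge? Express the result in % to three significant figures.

42.4 %

2730 L/s = 2.73 m³/s.
32 µg/L = 0.032 mg/L.
Mass balance: 0.058·410.7 = 2.73·Cₑ + 408·0.032.
Cₑ = (23.82 − 13.06) / 2.73 = 3.944 mg/L.
Required removal = 1 − 3.944/6.85 = 42.43 %.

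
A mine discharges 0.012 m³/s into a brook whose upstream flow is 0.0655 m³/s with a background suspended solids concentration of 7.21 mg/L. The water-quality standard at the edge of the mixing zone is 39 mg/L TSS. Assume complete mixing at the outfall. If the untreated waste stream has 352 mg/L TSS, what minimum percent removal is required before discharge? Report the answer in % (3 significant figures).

39.6 %

Mass balance: 39·0.0775 = 0.012·Cₑ + 0.0655·7.21.
Cₑ = (3.022 − 0.4723) / 0.012 = 212.5 mg/L.
Required removal = 1 − 212.5/352 = 39.62 %.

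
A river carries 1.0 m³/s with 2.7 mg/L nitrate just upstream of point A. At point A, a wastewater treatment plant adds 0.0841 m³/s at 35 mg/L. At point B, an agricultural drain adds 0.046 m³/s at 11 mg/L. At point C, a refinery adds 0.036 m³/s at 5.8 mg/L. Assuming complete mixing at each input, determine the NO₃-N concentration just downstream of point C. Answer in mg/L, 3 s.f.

After input A: C = (1·2.7 + 0.0841·35) / 1.084 = 5.206 mg/L.
After input B: C = (1.084·5.206 + 0.046·11) / 1.13 = 5.442 mg/L.
After input C: C = (1.13·5.442 + 0.036·5.8) / 1.166 = 5.453 mg/L.

5.45 mg/L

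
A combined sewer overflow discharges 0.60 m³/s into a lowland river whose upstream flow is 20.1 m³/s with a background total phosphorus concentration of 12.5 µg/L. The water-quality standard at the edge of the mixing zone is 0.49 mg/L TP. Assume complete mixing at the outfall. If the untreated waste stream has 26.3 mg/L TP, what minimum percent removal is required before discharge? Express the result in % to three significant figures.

37.3 %

12.5 µg/L = 0.0125 mg/L.
Mass balance: 0.49·20.7 = 0.6·Cₑ + 20.1·0.0125.
Cₑ = (10.14 − 0.2513) / 0.6 = 16.49 mg/L.
Required removal = 1 − 16.49/26.3 = 37.31 %.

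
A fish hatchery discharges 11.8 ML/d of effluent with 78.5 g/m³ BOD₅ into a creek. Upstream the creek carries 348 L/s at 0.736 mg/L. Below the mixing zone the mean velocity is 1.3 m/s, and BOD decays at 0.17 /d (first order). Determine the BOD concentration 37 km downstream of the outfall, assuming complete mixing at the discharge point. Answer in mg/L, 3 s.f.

11.8 ML/d = 0.1366 m³/s.
348 L/s = 0.348 m³/s.
After complete mixing, C₀ = (0.1366·78.5 + 0.348·0.736) / 0.4846 = 22.65 mg/L.
Travel time t = 3.7e+04 m / 1.3 m/s = 2.846e+04 s = 0.3294 d.
C = 22.65·exp(−0.17·0.3294) = 22.65·0.9455 = 21.42 mg/L.

21.4 mg/L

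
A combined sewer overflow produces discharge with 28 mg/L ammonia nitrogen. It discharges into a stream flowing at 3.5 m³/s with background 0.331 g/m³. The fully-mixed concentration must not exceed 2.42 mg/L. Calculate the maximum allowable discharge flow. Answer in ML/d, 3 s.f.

24.7 ML/d

Mass balance at complete mixing: C_std·(Q_w + Q_r) = Q_w·C_e + Q_r·C_b.
Rearranging, Q_w = Q_r·(C_std − C_b)/(C_e − C_std) = 3.5·(2.42 − 0.331) / (28 − 2.42) = 0.2858 m³/s.
= 24.7 ML/d.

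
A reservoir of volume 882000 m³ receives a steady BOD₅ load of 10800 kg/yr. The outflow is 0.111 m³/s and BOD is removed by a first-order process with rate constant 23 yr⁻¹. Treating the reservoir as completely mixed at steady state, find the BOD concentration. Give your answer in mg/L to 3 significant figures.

0.454 mg/L

Outflow Q = 0.111 m³/s × 3.156e+07 s/yr = 3.503e+06 m³/yr.
Steady-state CSTR mass balance: W = Q·C + k·V·C, so C = W/(Q + kV).
Q + kV = 3.503e+06 + 23·882000 = 2.379e+07 m³/yr.
C = 10800/2.379e+07 = 0.000454 kg/m³ = 0.454 mg/L.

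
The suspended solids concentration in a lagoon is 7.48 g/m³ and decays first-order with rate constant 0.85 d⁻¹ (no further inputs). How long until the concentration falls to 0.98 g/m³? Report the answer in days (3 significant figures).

2.39 d

t = ln(C₀/C)/k = ln(7.48/0.98)/0.85 = 2.032/0.85 = 2.391 d.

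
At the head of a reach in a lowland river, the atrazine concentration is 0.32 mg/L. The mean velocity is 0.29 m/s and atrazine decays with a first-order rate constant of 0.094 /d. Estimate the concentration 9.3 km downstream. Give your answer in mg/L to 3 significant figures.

0.309 mg/L

Travel time t = 9.3 km / 0.29 m/s = 9300/0.29 = 3.207e+04 s = 0.3712 d.
First-order decay: C = 0.32·exp(−0.094·0.3712) = 0.32·0.9657 = 0.309 mg/L.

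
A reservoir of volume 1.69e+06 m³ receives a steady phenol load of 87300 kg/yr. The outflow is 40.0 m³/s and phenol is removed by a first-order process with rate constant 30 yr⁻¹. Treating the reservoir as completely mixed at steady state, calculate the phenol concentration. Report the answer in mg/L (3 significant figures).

Outflow Q = 40.0 m³/s × 3.156e+07 s/yr = 1.262e+09 m³/yr.
Steady-state CSTR mass balance: W = Q·C + k·V·C, so C = W/(Q + kV).
Q + kV = 1.262e+09 + 30·1.69e+06 = 1.313e+09 m³/yr.
C = 87300/1.313e+09 = 6.649e-05 kg/m³ = 0.06649 mg/L.

0.0665 mg/L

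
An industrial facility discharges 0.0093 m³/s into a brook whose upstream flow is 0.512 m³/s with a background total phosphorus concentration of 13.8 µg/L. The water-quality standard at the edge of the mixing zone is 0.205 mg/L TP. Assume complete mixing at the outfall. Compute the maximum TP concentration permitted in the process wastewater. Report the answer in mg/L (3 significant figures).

10.7 mg/L

13.8 µg/L = 0.0138 mg/L.
Mass balance: 0.205·0.5213 = 0.0093·Cₑ + 0.512·0.0138.
Cₑ = (0.1069 − 0.007066) / 0.0093 = 10.73 mg/L.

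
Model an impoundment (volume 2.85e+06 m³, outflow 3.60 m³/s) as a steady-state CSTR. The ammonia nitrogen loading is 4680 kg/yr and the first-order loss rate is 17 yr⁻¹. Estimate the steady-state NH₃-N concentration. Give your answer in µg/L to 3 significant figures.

28.9 µg/L

Outflow Q = 3.60 m³/s × 3.156e+07 s/yr = 1.136e+08 m³/yr.
Steady-state CSTR mass balance: W = Q·C + k·V·C, so C = W/(Q + kV).
Q + kV = 1.136e+08 + 17·2.85e+06 = 1.621e+08 m³/yr.
C = 4680/1.621e+08 = 2.888e-05 kg/m³ = 0.02888 mg/L = 28.88 µg/L.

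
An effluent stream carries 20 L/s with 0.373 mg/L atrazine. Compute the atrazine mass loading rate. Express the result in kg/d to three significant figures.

20 L/s = 0.02 m³/s.
Mass flux = Q·C = 0.02 m³/s × 0.373 g/m³ = 0.00746 g/s.
= 0.00746 g/s × 86.4 = 0.6445 kg/d.

0.645 kg/d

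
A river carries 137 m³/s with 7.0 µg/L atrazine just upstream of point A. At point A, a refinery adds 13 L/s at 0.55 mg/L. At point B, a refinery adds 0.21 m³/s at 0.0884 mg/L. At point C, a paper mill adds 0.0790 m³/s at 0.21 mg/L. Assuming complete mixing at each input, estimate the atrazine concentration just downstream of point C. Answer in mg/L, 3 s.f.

0.00729 mg/L

7.0 µg/L = 0.007 mg/L.
13 L/s = 0.013 m³/s.
After input A: C = (137·0.007 + 0.013·0.55) / 137 = 0.007052 mg/L.
After input B: C = (137·0.007052 + 0.21·0.0884) / 137.2 = 0.007176 mg/L.
After input C: C = (137.2·0.007176 + 0.079·0.21) / 137.3 = 0.007293 mg/L.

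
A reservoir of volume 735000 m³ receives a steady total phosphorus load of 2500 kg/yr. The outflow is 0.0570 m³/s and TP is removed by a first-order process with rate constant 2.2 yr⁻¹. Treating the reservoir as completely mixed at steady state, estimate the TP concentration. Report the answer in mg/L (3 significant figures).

Outflow Q = 0.0570 m³/s × 3.156e+07 s/yr = 1.799e+06 m³/yr.
Steady-state CSTR mass balance: W = Q·C + k·V·C, so C = W/(Q + kV).
Q + kV = 1.799e+06 + 2.2·735000 = 3.416e+06 m³/yr.
C = 2500/3.416e+06 = 0.0007319 kg/m³ = 0.7319 mg/L.

0.732 mg/L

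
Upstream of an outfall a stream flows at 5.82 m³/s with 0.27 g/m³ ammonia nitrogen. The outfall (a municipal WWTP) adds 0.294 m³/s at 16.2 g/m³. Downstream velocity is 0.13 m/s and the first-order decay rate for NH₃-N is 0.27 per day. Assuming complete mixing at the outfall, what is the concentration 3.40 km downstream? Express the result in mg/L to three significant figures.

After complete mixing, C₀ = (0.294·16.2 + 5.82·0.27) / 6.114 = 1.036 mg/L.
Travel time t = 3400 m / 0.13 m/s = 2.615e+04 s = 0.3027 d.
C = 1.036·exp(−0.27·0.3027) = 1.036·0.9215 = 0.9547 mg/L.

0.955 mg/L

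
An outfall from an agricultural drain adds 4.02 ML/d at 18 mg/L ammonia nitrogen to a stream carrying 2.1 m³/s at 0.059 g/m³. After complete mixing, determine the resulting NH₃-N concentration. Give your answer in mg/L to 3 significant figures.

4.02 ML/d = 0.04653 m³/s.
Flow-weighted mixing gives C = (0.04653·18 + 2.1·0.059) / (0.04653 + 2.1) = 0.9614/2.147 = 0.4479 mg/L.

0.448 mg/L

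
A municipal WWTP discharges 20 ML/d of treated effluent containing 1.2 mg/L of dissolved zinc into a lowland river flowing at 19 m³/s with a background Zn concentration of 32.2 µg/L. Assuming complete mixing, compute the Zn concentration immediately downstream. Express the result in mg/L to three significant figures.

20 ML/d = 0.2315 m³/s.
32.2 µg/L = 0.0322 mg/L.
Flow-weighted mixing gives C = (0.2315·1.2 + 19·0.0322) / (0.2315 + 19) = 0.8896/19.23 = 0.04626 mg/L.

0.0463 mg/L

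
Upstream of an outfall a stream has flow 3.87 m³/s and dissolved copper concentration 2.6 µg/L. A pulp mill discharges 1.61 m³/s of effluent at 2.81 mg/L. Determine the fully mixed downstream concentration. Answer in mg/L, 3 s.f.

2.6 µg/L = 0.0026 mg/L.
Flow-weighted mixing gives C = (1.61·2.81 + 3.87·0.0026) / (1.61 + 3.87) = 4.534/5.48 = 0.8274 mg/L.

0.827 mg/L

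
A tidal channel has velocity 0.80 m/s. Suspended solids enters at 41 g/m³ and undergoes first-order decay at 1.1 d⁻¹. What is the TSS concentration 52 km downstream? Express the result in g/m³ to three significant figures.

17.9 g/m³

Travel time t = 52 km / 0.80 m/s = 5.2e+04/0.80 = 6.5e+04 s = 0.7523 d.
First-order decay: C = 41·exp(−1.1·0.7523) = 41·0.4371 = 17.92 g/m³.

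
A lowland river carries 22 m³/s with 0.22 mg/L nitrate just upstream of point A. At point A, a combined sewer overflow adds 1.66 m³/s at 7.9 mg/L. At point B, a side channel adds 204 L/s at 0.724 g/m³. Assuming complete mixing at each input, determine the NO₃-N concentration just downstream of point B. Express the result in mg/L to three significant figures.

After input A: C = (22·0.22 + 1.66·7.9) / 23.66 = 0.7588 mg/L.
204 L/s = 0.204 m³/s.
After input B: C = (23.66·0.7588 + 0.204·0.724) / 23.86 = 0.7585 mg/L.

0.759 mg/L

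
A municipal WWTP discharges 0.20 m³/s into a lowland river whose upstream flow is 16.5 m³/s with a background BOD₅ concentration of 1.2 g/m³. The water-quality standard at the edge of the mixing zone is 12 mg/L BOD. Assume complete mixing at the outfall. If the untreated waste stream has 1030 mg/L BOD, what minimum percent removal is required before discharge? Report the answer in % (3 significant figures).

Mass balance: 12·16.7 = 0.2·Cₑ + 16.5·1.2.
Cₑ = (200.4 − 19.8) / 0.2 = 903 mg/L.
Required removal = 1 − 903/1030 = 12.33 %.

12.3 %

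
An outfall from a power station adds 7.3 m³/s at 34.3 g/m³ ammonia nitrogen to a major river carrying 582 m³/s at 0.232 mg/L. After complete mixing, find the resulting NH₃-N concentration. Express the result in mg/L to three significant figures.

0.654 mg/L

By mass balance at complete mixing, C = (7.3·34.3 + 582·0.232) / (7.3 + 582) = 385.4/589.3 = 0.654 mg/L.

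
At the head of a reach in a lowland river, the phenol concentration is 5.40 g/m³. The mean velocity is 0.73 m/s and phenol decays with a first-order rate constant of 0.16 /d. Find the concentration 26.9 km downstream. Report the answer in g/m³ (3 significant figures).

Travel time t = 26.9 km / 0.73 m/s = 2.69e+04/0.73 = 3.685e+04 s = 0.4265 d.
First-order decay: C = 5.40·exp(−0.16·0.4265) = 5.40·0.934 = 5.044 g/m³.

5.04 g/m³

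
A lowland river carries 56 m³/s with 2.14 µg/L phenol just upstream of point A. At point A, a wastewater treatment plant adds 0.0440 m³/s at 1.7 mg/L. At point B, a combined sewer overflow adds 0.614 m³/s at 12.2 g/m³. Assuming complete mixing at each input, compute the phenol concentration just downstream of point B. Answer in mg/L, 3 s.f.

2.14 µg/L = 0.00214 mg/L.
After input A: C = (56·0.00214 + 0.044·1.7) / 56.04 = 0.003473 mg/L.
After input B: C = (56.04·0.003473 + 0.614·12.2) / 56.66 = 0.1356 mg/L.

0.136 mg/L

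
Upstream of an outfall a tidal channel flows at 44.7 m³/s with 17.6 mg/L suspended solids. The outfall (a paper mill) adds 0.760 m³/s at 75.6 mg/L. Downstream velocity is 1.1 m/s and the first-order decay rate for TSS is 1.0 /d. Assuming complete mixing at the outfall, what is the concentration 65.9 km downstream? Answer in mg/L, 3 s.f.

9.28 mg/L

After complete mixing, C₀ = (0.76·75.6 + 44.7·17.6) / 45.46 = 18.57 mg/L.
Travel time t = 6.59e+04 m / 1.1 m/s = 5.991e+04 s = 0.6934 d.
C = 18.57·exp(−1.0·0.6934) = 18.57·0.4999 = 9.283 mg/L.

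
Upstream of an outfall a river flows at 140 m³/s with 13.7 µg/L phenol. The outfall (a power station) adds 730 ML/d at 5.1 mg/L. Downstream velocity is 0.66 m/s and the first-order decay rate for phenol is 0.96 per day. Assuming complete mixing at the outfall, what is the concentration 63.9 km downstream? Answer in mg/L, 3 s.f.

730 ML/d = 8.449 m³/s.
13.7 µg/L = 0.0137 mg/L.
After complete mixing, C₀ = (8.449·5.1 + 140·0.0137) / 148.4 = 0.3032 mg/L.
Travel time t = 6.39e+04 m / 0.66 m/s = 9.682e+04 s = 1.121 d.
C = 0.3032·exp(−0.96·1.121) = 0.3032·0.341 = 0.1034 mg/L.

0.103 mg/L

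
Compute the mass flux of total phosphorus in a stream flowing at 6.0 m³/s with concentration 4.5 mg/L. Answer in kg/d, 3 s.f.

Mass flux = Q·C = 6 m³/s × 4.5 g/m³ = 27 g/s.
= 27 g/s × 86.4 = 2333 kg/d.

2330 kg/d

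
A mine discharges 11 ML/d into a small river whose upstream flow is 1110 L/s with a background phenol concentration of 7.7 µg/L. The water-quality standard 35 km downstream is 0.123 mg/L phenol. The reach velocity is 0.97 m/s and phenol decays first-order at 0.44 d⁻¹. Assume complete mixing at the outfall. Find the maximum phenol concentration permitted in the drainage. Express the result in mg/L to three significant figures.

11 ML/d = 0.1273 m³/s.
1110 L/s = 1.11 m³/s.
7.7 µg/L = 0.0077 mg/L.
Travel time to the compliance point: t = 3.5e+04/0.97 = 3.608e+04 s = 0.4176 d; decay factor exp(−0.44·0.4176) = 0.8321.
So the concentration just after mixing may be at most 0.123/0.8321 = 0.1478 mg/L.
Mass balance: 0.1478·1.237 = 0.1273·Cₑ + 1.11·0.0077.
Cₑ = (0.1829 − 0.008547) / 0.1273 = 1.369 mg/L.

1.37 mg/L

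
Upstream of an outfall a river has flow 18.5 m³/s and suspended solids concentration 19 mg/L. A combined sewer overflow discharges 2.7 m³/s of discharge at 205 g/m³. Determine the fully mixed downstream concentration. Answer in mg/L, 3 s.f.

Conservation of mass across the mixing zone: C = (2.7·205 + 18.5·19) / (2.7 + 18.5) = 905/21.2 = 42.69 mg/L.

42.7 mg/L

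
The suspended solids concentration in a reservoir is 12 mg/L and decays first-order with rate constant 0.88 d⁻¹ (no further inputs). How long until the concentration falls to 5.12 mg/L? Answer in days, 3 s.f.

t = ln(C₀/C)/k = ln(12/5.12)/0.88 = 0.8518/0.88 = 0.9679 d.

0.968 d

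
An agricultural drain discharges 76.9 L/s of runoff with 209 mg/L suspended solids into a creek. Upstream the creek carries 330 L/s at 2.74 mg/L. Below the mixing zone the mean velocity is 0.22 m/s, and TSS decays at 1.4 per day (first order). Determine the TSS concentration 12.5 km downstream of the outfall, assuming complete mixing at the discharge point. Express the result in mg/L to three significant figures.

16.6 mg/L

76.9 L/s = 0.0769 m³/s.
330 L/s = 0.33 m³/s.
After complete mixing, C₀ = (0.0769·209 + 0.33·2.74) / 0.4069 = 41.72 mg/L.
Travel time t = 1.25e+04 m / 0.22 m/s = 5.682e+04 s = 0.6576 d.
C = 41.72·exp(−1.4·0.6576) = 41.72·0.3983 = 16.62 mg/L.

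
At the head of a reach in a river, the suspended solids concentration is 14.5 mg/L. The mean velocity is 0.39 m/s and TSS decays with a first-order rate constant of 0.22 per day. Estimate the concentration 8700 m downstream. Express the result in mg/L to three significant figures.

13.7 mg/L

Travel time t = 8700 m / 0.39 m/s = 8700/0.39 = 2.231e+04 s = 0.2582 d.
First-order decay: C = 14.5·exp(−0.22·0.2582) = 14.5·0.9448 = 13.7 mg/L.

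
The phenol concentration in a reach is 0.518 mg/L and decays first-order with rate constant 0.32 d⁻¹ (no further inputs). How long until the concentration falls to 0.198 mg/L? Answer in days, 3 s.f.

t = ln(C₀/C)/k = ln(0.518/0.198)/0.32 = 0.9617/0.32 = 3.005 d.

3.01 d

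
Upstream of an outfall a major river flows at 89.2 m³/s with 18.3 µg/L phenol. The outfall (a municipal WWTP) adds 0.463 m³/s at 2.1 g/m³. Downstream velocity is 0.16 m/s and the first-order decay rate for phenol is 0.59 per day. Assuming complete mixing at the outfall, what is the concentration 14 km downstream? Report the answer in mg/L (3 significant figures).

18.3 µg/L = 0.0183 mg/L.
After complete mixing, C₀ = (0.463·2.1 + 89.2·0.0183) / 89.66 = 0.02905 mg/L.
Travel time t = 1.4e+04 m / 0.16 m/s = 8.75e+04 s = 1.013 d.
C = 0.02905·exp(−0.59·1.013) = 0.02905·0.5502 = 0.01598 mg/L.

0.0160 mg/L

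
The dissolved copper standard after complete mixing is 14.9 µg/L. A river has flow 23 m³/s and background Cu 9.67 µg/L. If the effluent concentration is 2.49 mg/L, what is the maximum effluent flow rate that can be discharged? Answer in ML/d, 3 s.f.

9.67 µg/L = 0.00967 mg/L.
14.9 µg/L = 0.0149 mg/L.
Mass balance at complete mixing: C_std·(Q_w + Q_r) = Q_w·C_e + Q_r·C_b.
Rearranging, Q_w = Q_r·(C_std − C_b)/(C_e − C_std) = 23·(0.0149 − 0.00967) / (2.49 − 0.0149) = 0.0486 m³/s.
= 4.199 ML/d.

4.20 ML/d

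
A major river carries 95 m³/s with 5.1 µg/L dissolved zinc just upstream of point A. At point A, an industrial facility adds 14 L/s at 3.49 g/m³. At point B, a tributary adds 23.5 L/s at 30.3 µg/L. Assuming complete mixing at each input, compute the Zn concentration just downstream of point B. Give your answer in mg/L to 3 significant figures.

0.00562 mg/L

5.1 µg/L = 0.0051 mg/L.
14 L/s = 0.014 m³/s.
After input A: C = (95·0.0051 + 0.014·3.49) / 95.01 = 0.005613 mg/L.
23.5 L/s = 0.0235 m³/s.
30.3 µg/L = 0.0303 mg/L.
After input B: C = (95.01·0.005613 + 0.0235·0.0303) / 95.04 = 0.00562 mg/L.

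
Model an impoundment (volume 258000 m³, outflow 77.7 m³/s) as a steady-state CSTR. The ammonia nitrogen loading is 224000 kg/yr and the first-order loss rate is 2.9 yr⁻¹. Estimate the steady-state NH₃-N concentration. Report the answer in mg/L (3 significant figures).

Outflow Q = 77.7 m³/s × 3.156e+07 s/yr = 2.452e+09 m³/yr.
Steady-state CSTR mass balance: W = Q·C + k·V·C, so C = W/(Q + kV).
Q + kV = 2.452e+09 + 2.9·258000 = 2.453e+09 m³/yr.
C = 224000/2.453e+09 = 9.133e-05 kg/m³ = 0.09133 mg/L.

0.0913 mg/L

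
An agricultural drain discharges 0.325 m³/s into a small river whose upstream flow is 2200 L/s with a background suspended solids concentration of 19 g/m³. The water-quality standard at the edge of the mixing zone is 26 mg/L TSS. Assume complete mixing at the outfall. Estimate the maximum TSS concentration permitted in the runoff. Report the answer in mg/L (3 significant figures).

2200 L/s = 2.2 m³/s.
Mass balance: 26·2.525 = 0.325·Cₑ + 2.2·19.
Cₑ = (65.65 − 41.8) / 0.325 = 73.38 mg/L.

73.4 mg/L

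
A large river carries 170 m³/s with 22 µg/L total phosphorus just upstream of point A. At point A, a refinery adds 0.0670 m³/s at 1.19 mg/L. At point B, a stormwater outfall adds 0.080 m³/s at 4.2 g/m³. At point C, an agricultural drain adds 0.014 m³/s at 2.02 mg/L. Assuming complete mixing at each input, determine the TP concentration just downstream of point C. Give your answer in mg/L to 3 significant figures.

22 µg/L = 0.022 mg/L.
After input A: C = (170·0.022 + 0.067·1.19) / 170.1 = 0.02246 mg/L.
After input B: C = (170.1·0.02246 + 0.08·4.2) / 170.1 = 0.02442 mg/L.
After input C: C = (170.1·0.02442 + 0.014·2.02) / 170.2 = 0.02459 mg/L.

0.0246 mg/L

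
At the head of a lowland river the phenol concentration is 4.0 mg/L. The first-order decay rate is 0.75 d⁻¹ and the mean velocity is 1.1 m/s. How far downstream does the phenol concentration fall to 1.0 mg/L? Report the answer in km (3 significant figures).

176 km

From C = C₀·e^(−kt), t = ln(C₀/C)/k = ln(4.0/1.0)/0.75 = 1.386/0.75 = 1.848 d.
Distance = v·t = 1.1 m/s × 1.597e+05 s = 1.757e+05 m = 175.7 km.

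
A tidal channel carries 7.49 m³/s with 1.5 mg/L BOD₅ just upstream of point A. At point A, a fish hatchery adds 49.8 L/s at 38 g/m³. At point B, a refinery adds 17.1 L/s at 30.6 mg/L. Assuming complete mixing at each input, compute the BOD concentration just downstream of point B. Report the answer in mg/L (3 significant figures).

49.8 L/s = 0.0498 m³/s.
After input A: C = (7.49·1.5 + 0.0498·38) / 7.54 = 1.741 mg/L.
17.1 L/s = 0.0171 m³/s.
After input B: C = (7.54·1.741 + 0.0171·30.6) / 7.557 = 1.806 mg/L.

1.81 mg/L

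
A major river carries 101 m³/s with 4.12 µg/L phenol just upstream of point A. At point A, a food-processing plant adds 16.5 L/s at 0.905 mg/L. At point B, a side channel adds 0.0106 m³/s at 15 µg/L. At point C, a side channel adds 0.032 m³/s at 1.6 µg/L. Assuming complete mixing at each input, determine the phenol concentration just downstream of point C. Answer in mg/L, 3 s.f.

4.12 µg/L = 0.00412 mg/L.
16.5 L/s = 0.0165 m³/s.
After input A: C = (101·0.00412 + 0.0165·0.905) / 101 = 0.004267 mg/L.
15 µg/L = 0.015 mg/L.
After input B: C = (101·0.004267 + 0.0106·0.015) / 101 = 0.004268 mg/L.
1.6 µg/L = 0.0016 mg/L.
After input C: C = (101·0.004268 + 0.032·0.0016) / 101.1 = 0.004267 mg/L.

0.00427 mg/L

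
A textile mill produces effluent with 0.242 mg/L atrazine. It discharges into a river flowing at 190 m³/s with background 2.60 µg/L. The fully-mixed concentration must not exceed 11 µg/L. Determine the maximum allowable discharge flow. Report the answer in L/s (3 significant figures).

2.60 µg/L = 0.0026 mg/L.
11 µg/L = 0.011 mg/L.
Mass balance at complete mixing: C_std·(Q_w + Q_r) = Q_w·C_e + Q_r·C_b.
Rearranging, Q_w = Q_r·(C_std − C_b)/(C_e − C_std) = 190·(0.011 − 0.0026) / (0.242 − 0.011) = 6.909 m³/s.
= 6909 L/s.

6910 L/s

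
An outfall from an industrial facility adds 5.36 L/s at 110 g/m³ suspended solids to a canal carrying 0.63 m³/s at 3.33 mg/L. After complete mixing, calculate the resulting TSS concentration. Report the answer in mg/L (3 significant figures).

4.23 mg/L

5.36 L/s = 0.00536 m³/s.
Conservation of mass across the mixing zone: C = (0.00536·110 + 0.63·3.33) / (0.00536 + 0.63) = 2.688/0.6354 = 4.23 mg/L.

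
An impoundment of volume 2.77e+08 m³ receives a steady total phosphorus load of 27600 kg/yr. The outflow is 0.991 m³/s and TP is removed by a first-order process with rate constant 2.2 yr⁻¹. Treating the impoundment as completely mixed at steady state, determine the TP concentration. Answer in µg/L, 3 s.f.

Outflow Q = 0.991 m³/s × 3.156e+07 s/yr = 3.127e+07 m³/yr.
Steady-state CSTR mass balance: W = Q·C + k·V·C, so C = W/(Q + kV).
Q + kV = 3.127e+07 + 2.2·2.77e+08 = 6.407e+08 m³/yr.
C = 27600/6.407e+08 = 4.308e-05 kg/m³ = 0.04308 mg/L = 43.08 µg/L.

43.1 µg/L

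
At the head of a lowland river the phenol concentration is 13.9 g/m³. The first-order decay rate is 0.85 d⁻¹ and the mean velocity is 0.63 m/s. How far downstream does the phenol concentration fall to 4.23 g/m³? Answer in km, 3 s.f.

From C = C₀·e^(−kt), t = ln(C₀/C)/k = ln(13.9/4.23)/0.85 = 1.19/0.85 = 1.4 d.
Distance = v·t = 0.63 m/s × 1.209e+05 s = 7.618e+04 m = 76.18 km.

76.2 km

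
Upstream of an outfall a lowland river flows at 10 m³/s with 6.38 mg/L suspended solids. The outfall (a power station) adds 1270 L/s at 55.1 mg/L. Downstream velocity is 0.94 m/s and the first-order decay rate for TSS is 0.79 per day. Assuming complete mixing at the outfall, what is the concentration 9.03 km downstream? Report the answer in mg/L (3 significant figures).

1270 L/s = 1.27 m³/s.
After complete mixing, C₀ = (1.27·55.1 + 10·6.38) / 11.27 = 11.87 mg/L.
Travel time t = 9030 m / 0.94 m/s = 9606 s = 0.1112 d.
C = 11.87·exp(−0.79·0.1112) = 11.87·0.9159 = 10.87 mg/L.

10.9 mg/L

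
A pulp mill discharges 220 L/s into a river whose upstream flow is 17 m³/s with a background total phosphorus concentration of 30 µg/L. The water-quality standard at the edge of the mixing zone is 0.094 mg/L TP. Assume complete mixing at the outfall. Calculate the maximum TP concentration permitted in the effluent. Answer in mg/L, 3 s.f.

220 L/s = 0.22 m³/s.
30 µg/L = 0.03 mg/L.
Mass balance: 0.094·17.22 = 0.22·Cₑ + 17·0.03.
Cₑ = (1.619 − 0.51) / 0.22 = 5.039 mg/L.

5.04 mg/L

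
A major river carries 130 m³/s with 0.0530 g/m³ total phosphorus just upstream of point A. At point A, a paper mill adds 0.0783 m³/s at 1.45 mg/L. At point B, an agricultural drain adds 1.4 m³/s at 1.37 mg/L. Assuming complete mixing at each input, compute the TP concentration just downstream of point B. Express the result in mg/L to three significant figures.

0.0679 mg/L

After input A: C = (130·0.053 + 0.0783·1.45) / 130.1 = 0.05384 mg/L.
After input B: C = (130.1·0.05384 + 1.4·1.37) / 131.5 = 0.06786 mg/L.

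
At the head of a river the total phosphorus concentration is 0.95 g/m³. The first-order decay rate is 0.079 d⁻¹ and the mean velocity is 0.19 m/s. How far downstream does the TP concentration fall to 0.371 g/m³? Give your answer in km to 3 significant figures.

195 km

From C = C₀·e^(−kt), t = ln(C₀/C)/k = ln(0.95/0.371)/0.079 = 0.9403/0.079 = 11.9 d.
Distance = v·t = 0.19 m/s × 1.028e+06 s = 1.954e+05 m = 195.4 km.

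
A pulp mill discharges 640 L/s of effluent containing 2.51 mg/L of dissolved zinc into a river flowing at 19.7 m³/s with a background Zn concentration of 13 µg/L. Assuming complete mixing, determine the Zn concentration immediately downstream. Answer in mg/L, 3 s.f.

0.0916 mg/L

640 L/s = 0.64 m³/s.
13 µg/L = 0.013 mg/L.
Conservation of mass across the mixing zone: C = (0.64·2.51 + 19.7·0.013) / (0.64 + 19.7) = 1.862/20.34 = 0.09157 mg/L.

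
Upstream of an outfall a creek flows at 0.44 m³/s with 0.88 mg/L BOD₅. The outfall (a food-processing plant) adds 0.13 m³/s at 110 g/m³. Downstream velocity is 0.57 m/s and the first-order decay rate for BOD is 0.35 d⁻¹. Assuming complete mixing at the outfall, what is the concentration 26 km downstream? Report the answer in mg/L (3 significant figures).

After complete mixing, C₀ = (0.13·110 + 0.44·0.88) / 0.57 = 25.77 mg/L.
Travel time t = 2.6e+04 m / 0.57 m/s = 4.561e+04 s = 0.5279 d.
C = 25.77·exp(−0.35·0.5279) = 25.77·0.8313 = 21.42 mg/L.

21.4 mg/L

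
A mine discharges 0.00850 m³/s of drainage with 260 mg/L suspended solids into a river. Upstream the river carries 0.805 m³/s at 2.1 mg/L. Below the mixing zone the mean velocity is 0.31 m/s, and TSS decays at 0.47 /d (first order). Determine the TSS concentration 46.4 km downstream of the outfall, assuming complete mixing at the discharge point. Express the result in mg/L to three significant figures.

2.12 mg/L

After complete mixing, C₀ = (0.0085·260 + 0.805·2.1) / 0.8135 = 4.795 mg/L.
Travel time t = 4.64e+04 m / 0.31 m/s = 1.497e+05 s = 1.732 d.
C = 4.795·exp(−0.47·1.732) = 4.795·0.443 = 2.124 mg/L.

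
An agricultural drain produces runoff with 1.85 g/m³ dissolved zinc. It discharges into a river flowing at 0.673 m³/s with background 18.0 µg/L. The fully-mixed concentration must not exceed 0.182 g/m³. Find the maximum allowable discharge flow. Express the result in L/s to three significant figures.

18.0 µg/L = 0.018 mg/L.
Mass balance at complete mixing: C_std·(Q_w + Q_r) = Q_w·C_e + Q_r·C_b.
Rearranging, Q_w = Q_r·(C_std − C_b)/(C_e − C_std) = 0.673·(0.182 − 0.018) / (1.85 − 0.182) = 0.06617 m³/s.
= 66.17 L/s.

66.2 L/s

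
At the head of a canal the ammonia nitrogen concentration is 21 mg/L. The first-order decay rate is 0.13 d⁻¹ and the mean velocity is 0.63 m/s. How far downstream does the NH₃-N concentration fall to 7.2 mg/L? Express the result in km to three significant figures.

From C = C₀·e^(−kt), t = ln(C₀/C)/k = ln(21/7.2)/0.13 = 1.07/0.13 = 8.234 d.
Distance = v·t = 0.63 m/s × 7.114e+05 s = 4.482e+05 m = 448.2 km.

448 km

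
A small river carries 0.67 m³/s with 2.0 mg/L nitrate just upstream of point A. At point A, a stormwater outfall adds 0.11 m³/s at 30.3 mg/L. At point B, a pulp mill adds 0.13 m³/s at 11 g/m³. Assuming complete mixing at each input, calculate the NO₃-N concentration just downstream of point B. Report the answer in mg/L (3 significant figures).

After input A: C = (0.67·2 + 0.11·30.3) / 0.78 = 5.991 mg/L.
After input B: C = (0.78·5.991 + 0.13·11) / 0.91 = 6.707 mg/L.

6.71 mg/L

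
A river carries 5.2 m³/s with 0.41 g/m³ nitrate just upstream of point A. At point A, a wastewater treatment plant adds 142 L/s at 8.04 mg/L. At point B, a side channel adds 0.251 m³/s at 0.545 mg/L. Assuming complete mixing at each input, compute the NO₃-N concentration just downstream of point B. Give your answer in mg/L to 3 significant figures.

142 L/s = 0.142 m³/s.
After input A: C = (5.2·0.41 + 0.142·8.04) / 5.342 = 0.6128 mg/L.
After input B: C = (5.342·0.6128 + 0.251·0.545) / 5.593 = 0.6098 mg/L.

0.610 mg/L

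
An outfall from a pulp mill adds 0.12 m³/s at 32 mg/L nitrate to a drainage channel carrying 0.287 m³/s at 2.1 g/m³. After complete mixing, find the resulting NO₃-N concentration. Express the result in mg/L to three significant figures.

10.9 mg/L

By mass balance at complete mixing, C = (0.12·32 + 0.287·2.1) / (0.12 + 0.287) = 4.443/0.407 = 10.92 mg/L.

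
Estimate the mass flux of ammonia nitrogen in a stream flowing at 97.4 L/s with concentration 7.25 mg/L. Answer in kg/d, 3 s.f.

61.0 kg/d

97.4 L/s = 0.0974 m³/s.
Mass flux = Q·C = 0.0974 m³/s × 7.25 g/m³ = 0.7062 g/s.
= 0.7062 g/s × 86.4 = 61.01 kg/d.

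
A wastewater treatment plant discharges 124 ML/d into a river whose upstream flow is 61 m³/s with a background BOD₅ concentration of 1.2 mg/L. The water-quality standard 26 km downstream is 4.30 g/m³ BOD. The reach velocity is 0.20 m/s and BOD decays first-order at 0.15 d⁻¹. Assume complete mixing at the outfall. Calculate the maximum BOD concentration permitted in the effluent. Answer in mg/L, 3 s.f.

124 ML/d = 1.435 m³/s.
Travel time to the compliance point: t = 2.6e+04/0.20 = 1.3e+05 s = 1.505 d; decay factor exp(−0.15·1.505) = 0.798.
So the concentration just after mixing may be at most 4.3/0.798 = 5.389 mg/L.
Mass balance: 5.389·62.44 = 1.435·Cₑ + 61·1.2.
Cₑ = (336.4 − 73.2) / 1.435 = 183.4 mg/L.

183 mg/L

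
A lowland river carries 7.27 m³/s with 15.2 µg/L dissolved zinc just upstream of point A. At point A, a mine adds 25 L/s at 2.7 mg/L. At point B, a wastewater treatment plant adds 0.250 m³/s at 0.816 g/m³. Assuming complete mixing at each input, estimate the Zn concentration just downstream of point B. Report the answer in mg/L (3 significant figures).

15.2 µg/L = 0.0152 mg/L.
25 L/s = 0.025 m³/s.
After input A: C = (7.27·0.0152 + 0.025·2.7) / 7.295 = 0.0244 mg/L.
After input B: C = (7.295·0.0244 + 0.25·0.816) / 7.545 = 0.05063 mg/L.

0.0506 mg/L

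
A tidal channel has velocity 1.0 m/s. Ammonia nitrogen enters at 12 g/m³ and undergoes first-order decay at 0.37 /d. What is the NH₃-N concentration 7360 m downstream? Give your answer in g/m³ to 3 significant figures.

Travel time t = 7360 m / 1.0 m/s = 7360/1.0 = 7360 s = 0.08519 d.
First-order decay: C = 12·exp(−0.37·0.08519) = 12·0.969 = 11.63 g/m³.

11.6 g/m³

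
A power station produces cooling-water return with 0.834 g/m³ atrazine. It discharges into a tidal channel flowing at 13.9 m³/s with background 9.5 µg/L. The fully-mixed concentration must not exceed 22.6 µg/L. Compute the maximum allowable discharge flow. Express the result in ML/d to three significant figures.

9.5 µg/L = 0.0095 mg/L.
22.6 µg/L = 0.0226 mg/L.
Mass balance at complete mixing: C_std·(Q_w + Q_r) = Q_w·C_e + Q_r·C_b.
Rearranging, Q_w = Q_r·(C_std − C_b)/(C_e − C_std) = 13.9·(0.0226 − 0.0095) / (0.834 − 0.0226) = 0.2244 m³/s.
= 19.39 ML/d.

19.4 ML/d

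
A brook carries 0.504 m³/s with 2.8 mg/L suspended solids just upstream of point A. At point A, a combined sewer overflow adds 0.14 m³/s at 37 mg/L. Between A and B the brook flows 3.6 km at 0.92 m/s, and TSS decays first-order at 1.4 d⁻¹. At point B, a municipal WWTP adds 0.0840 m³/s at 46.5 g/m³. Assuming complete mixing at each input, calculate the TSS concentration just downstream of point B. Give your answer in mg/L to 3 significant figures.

After input A: C = (0.504·2.8 + 0.14·37) / 0.644 = 10.23 mg/L.
Over the 3.6 km reach to input B (t = 3913 s = 0.04529 d), decay gives C = 10.23·exp(−1.4·0.04529) = 9.606 mg/L.
After input B: C = (0.644·9.606 + 0.084·46.5) / 0.728 = 13.86 mg/L.

13.9 mg/L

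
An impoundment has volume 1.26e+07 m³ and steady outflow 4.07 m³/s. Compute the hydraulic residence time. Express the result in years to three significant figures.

0.0981 yr

Q = 4.07 m³/s × 3.156e+07 s/yr = 1.284e+08 m³/yr.
Hydraulic residence time τ = V/Q = 1.26e+07/1.284e+08 = 0.0981 yr.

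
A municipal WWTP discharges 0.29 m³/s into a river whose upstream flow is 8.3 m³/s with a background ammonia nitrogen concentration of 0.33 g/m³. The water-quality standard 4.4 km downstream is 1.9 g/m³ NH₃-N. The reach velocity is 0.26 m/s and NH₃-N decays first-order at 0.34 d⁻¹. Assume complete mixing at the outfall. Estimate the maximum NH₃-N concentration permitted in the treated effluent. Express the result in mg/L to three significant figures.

50.7 mg/L

Travel time to the compliance point: t = 4400/0.26 = 1.692e+04 s = 0.1959 d; decay factor exp(−0.34·0.1959) = 0.9356.
So the concentration just after mixing may be at most 1.9/0.9356 = 2.031 mg/L.
Mass balance: 2.031·8.59 = 0.29·Cₑ + 8.3·0.33.
Cₑ = (17.44 − 2.739) / 0.29 = 50.71 mg/L.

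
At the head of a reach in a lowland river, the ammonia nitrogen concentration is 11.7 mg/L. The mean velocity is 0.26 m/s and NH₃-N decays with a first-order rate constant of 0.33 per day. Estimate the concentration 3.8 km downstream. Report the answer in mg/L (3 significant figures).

11.1 mg/L

Travel time t = 3.8 km / 0.26 m/s = 3800/0.26 = 1.462e+04 s = 0.1692 d.
First-order decay: C = 11.7·exp(−0.33·0.1692) = 11.7·0.9457 = 11.06 mg/L.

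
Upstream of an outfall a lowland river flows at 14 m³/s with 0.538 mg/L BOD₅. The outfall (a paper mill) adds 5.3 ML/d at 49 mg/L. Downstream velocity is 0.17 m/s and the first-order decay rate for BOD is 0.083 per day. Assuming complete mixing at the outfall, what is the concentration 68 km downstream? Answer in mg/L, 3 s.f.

5.3 ML/d = 0.06134 m³/s.
After complete mixing, C₀ = (0.06134·49 + 14·0.538) / 14.06 = 0.7494 mg/L.
Travel time t = 6.8e+04 m / 0.17 m/s = 4e+05 s = 4.63 d.
C = 0.7494·exp(−0.083·4.63) = 0.7494·0.681 = 0.5103 mg/L.

0.510 mg/L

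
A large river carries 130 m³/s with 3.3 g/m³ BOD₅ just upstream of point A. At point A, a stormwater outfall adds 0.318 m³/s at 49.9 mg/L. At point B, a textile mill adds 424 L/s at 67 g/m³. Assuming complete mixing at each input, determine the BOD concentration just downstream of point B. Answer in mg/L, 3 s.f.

3.62 mg/L

After input A: C = (130·3.3 + 0.318·49.9) / 130.3 = 3.414 mg/L.
424 L/s = 0.424 m³/s.
After input B: C = (130.3·3.414 + 0.424·67) / 130.7 = 3.62 mg/L.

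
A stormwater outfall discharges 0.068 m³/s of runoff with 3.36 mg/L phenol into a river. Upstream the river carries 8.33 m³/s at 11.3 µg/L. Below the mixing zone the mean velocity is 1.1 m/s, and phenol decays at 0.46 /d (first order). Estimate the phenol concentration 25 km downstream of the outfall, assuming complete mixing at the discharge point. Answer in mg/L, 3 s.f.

11.3 µg/L = 0.0113 mg/L.
After complete mixing, C₀ = (0.068·3.36 + 8.33·0.0113) / 8.398 = 0.03841 mg/L.
Travel time t = 2.5e+04 m / 1.1 m/s = 2.273e+04 s = 0.263 d.
C = 0.03841·exp(−0.46·0.263) = 0.03841·0.886 = 0.03404 mg/L.

0.0340 mg/L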